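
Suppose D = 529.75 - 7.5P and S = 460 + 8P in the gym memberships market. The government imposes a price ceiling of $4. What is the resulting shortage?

Equilibrium price would be P* = 4.5, so the ceiling at 4 binds.
At P = 4: D = 529.75 − 7.5(4) = 499.75, S = 460 + 8(4) = 492.
Shortage = 499.75 − 492 = 7.75.

Shortage = 7.75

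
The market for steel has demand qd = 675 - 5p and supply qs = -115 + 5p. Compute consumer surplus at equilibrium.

Consumer surplus = 7840

Equilibrium: 675 - 5p = -115 + 5p gives p* = 79, q* = 280.
Demand choke price (qd = 0): p = 135.
CS = ½(135 − 79)(280) = 7840.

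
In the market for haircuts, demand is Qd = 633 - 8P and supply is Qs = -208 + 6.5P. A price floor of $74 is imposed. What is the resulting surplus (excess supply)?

Surplus = 232

Equilibrium price would be P* = 58, so the floor at 74 binds.
At P = 74: Qd = 41, Qs = 273.
Surplus = 273 − 41 = 232.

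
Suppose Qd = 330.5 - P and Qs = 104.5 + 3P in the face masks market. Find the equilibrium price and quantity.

Set Qd = Qs: 330.5 - P = 104.5 + 3P.
226 = 4P, so P* = 56.5.
Q* = 330.5 − 1(56.5) = 274.

P* = 56.5, Q* = 274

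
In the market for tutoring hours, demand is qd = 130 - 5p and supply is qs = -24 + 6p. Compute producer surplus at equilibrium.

Equilibrium: 130 - 5p = -24 + 6p gives p* = 14, q* = 60.
Supply starts at p = 4 (where qs = 0).
PS = ½(14 − 4)(60) = 300.

Producer surplus = 300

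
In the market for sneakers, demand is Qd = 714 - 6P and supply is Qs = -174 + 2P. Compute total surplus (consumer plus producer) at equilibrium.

Equilibrium: 714 - 6P = -174 + 2P gives P* = 111, Q* = 48.
Demand choke price: P = 119; supply starts at P = 87.
CS = ½(119 − 111)(48) = 192; PS = ½(111 − 87)(48) = 576.

Total surplus = 768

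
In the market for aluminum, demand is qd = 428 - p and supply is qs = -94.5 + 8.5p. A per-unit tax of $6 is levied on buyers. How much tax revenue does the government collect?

Tax revenue = 41910/19

Pre-tax equilibrium: p* = 55, q* = 373.
Tax on buyers shifts demand to qd = 428 − 1(p + 6) = 422 - p.
422 - p = -94.5 + 8.5p gives seller price ps = 1033/19; buyers pay pb = 1033/19 + 6 = 1147/19.
New quantity: q = 428 − 1(1147/19) = 6985/19.
Revenue = 6 × 6985/19 = 41910/19.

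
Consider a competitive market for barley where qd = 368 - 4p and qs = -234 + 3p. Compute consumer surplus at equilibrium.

Consumer surplus = 72

Equilibrium: 368 - 4p = -234 + 3p gives p* = 86, q* = 24.
Demand choke price (qd = 0): p = 92.
CS = ½(92 − 86)(24) = 72.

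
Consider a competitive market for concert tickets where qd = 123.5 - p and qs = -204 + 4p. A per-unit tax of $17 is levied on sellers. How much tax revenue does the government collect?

Pre-tax equilibrium: p* = 65.5, q* = 58.
Tax on sellers shifts supply to qs = -204 + 4(p − 17) = -272 + 4p.
123.5 - p = -272 + 4p gives buyer price pb = 79.1; sellers receive ps = 79.1 − 17 = 62.1.
New quantity: q = 123.5 − 1(79.1) = 44.4.
Revenue = 17 × 44.4 = 754.8.

Tax revenue = 754.8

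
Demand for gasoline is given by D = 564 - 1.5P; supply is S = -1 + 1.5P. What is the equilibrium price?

Set D = S: 564 - 1.5P = -1 + 1.5P.
565 = 3P, so P* = 565/3.
Q* = 564 − 1.5(565/3) = 281.5.

P* = 565/3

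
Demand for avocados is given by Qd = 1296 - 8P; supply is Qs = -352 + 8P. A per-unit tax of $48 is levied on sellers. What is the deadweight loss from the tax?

Pre-tax equilibrium: P* = 103, Q* = 472.
Tax on sellers shifts supply to Qs = -352 + 8(P − 48) = -736 + 8P.
1296 - 8P = -736 + 8P gives buyer price Pb = 127; sellers receive Ps = 127 − 48 = 79.
New quantity: Q = 1296 − 8(127) = 280.
DWL = ½ × 48 × (472 − 280) = 4608.

Deadweight loss = 4608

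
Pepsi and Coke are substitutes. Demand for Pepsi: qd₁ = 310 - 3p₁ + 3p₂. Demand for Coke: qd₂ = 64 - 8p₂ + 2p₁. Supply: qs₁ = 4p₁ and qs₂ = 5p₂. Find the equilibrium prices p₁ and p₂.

p₁ = 4222/85, p₂ = 1068/85

Market 1: 310 - 3p₁ + 3p₂ = 4p₁ → 7p₁ - 3p₂ = 310.
Market 2: 13p₂ - 2p₁ = 64.
Eliminating p₂: 13×(1) + 3×(2) gives 85p₁ = 4222, so p₁ = 4222/85.
Back-substitute into (2): p₂ = (64 + 2×4222/85) / 13 = 1068/85.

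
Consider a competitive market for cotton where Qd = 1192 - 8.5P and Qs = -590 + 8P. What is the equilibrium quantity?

Q* = 274

Set Qd = Qs: 1192 - 8.5P = -590 + 8P.
1782 = 16.5P, so P* = 108.
Q* = 1192 − 8.5(108) = 274.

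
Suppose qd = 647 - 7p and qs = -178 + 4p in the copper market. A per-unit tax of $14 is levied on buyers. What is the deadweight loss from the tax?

Deadweight loss = 2744/11

Pre-tax equilibrium: p* = 75, q* = 122.
Tax on buyers shifts demand to qd = 647 − 7(p + 14) = 549 - 7p.
549 - 7p = -178 + 4p gives seller price ps = 727/11; buyers pay pb = 727/11 + 14 = 881/11.
New quantity: q = 647 − 7(881/11) = 950/11.
DWL = ½ × 14 × (122 − 950/11) = 2744/11.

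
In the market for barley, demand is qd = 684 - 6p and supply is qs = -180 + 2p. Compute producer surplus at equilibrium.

Producer surplus = 324

Equilibrium: 684 - 6p = -180 + 2p gives p* = 108, q* = 36.
Supply starts at p = 90 (where qs = 0).
PS = ½(108 − 90)(36) = 324.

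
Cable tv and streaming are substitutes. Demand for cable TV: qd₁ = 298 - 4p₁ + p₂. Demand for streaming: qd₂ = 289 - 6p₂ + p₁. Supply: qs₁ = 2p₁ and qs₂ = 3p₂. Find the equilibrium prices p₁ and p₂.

Market 1: 298 - 4p₁ + p₂ = 2p₁ → 6p₁ - p₂ = 298.
Market 2: 9p₂ - p₁ = 289.
Eliminating p₂: 9×(1) + 1×(2) gives 53p₁ = 2971, so p₁ = 2971/53.
Back-substitute into (2): p₂ = (289 + 1×2971/53) / 9 = 2032/53.

p₁ = 2971/53, p₂ = 2032/53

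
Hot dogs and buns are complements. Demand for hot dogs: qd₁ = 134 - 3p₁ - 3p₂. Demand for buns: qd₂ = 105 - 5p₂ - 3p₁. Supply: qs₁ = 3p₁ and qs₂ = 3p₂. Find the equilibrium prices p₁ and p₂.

p₁ = 757/39, p₂ = 76/13

Market 1: 134 - 3p₁ - 3p₂ = 3p₁ → 6p₁ + 3p₂ = 134.
Market 2: 8p₂ + 3p₁ = 105.
Eliminating p₂: 8×(1) − 3×(2) gives 39p₁ = 757, so p₁ = 757/39.
Back-substitute into (2): p₂ = (105 − 3×757/39) / 8 = 76/13.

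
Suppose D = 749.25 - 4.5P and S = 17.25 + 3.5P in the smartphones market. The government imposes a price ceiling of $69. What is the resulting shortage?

Equilibrium price would be P* = 91.5, so the ceiling at 69 binds.
At P = 69: D = 749.25 − 4.5(69) = 438.75, S = 17.25 + 3.5(69) = 258.75.
Shortage = 438.75 − 258.75 = 180.

Shortage = 180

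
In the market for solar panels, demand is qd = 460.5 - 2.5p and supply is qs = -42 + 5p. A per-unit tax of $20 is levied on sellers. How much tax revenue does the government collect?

Pre-tax equilibrium: p* = 67, q* = 293.
Tax on sellers shifts supply to qs = -42 + 5(p − 20) = -142 + 5p.
460.5 - 2.5p = -142 + 5p gives buyer price pb = 241/3; sellers receive ps = 241/3 − 20 = 181/3.
New quantity: q = 460.5 − 2.5(241/3) = 779/3.
Revenue = 20 × 779/3 = 15580/3.

Tax revenue = 15580/3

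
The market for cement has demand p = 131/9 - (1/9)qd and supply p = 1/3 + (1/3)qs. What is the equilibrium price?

p* = 11

Set the two price expressions equal: 131/9 - (1/9)q = 1/3 + (1/3)q.
128/9 = (4/9)q, so q* = 32.
p* = 131/9 − (1/9)(32) = 11.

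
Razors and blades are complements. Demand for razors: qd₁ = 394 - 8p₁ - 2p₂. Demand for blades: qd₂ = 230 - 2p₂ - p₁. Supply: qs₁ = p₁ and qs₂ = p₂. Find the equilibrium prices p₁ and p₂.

p₁ = 28.88, p₂ = 67.04

Market 1: 394 - 8p₁ - 2p₂ = p₁ → 9p₁ + 2p₂ = 394.
Market 2: 3p₂ + p₁ = 230.
Eliminating p₂: 3×(1) − 2×(2) gives 25p₁ = 722, so p₁ = 28.88.
Back-substitute into (2): p₂ = (230 − 1×28.88) / 3 = 67.04.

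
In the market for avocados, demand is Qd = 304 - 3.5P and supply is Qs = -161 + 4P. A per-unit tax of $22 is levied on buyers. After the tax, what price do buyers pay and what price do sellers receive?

Pre-tax equilibrium: P* = 62, Q* = 87.
Tax on buyers shifts demand to Qd = 304 − 3.5(P + 22) = 227 - 3.5P.
227 - 3.5P = -161 + 4P gives seller price Ps = 776/15; buyers pay Pb = 776/15 + 22 = 1106/15.
New quantity: Q = 304 − 3.5(1106/15) = 689/15.

Buyers pay 1106/15, sellers receive 776/15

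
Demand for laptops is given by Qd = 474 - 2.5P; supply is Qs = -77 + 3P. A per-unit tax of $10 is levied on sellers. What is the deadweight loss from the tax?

Pre-tax equilibrium: P* = 1102/11, Q* = 2459/11.
Tax on sellers shifts supply to Qs = -77 + 3(P − 10) = -107 + 3P.
474 - 2.5P = -107 + 3P gives buyer price Pb = 1162/11; sellers receive Ps = 1162/11 − 10 = 1052/11.
New quantity: Q = 474 − 2.5(1162/11) = 2309/11.
DWL = ½ × 10 × (2459/11 − 2309/11) = 750/11.

Deadweight loss = 750/11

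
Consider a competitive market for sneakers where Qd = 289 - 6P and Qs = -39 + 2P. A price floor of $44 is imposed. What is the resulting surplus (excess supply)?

Surplus = 24

Equilibrium price would be P* = 41, so the floor at 44 binds.
At P = 44: Qd = 25, Qs = 49.
Surplus = 49 − 25 = 24.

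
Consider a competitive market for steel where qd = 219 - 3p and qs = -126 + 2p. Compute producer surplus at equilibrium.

Equilibrium: 219 - 3p = -126 + 2p gives p* = 69, q* = 12.
Supply starts at p = 63 (where qs = 0).
PS = ½(69 − 63)(12) = 36.

Producer surplus = 36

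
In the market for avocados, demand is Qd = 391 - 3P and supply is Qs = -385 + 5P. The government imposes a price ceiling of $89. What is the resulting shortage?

Equilibrium price would be P* = 97, so the ceiling at 89 binds.
At P = 89: Qd = 391 − 3(89) = 124, Qs = -385 + 5(89) = 60.
Shortage = 124 − 60 = 64.

Shortage = 64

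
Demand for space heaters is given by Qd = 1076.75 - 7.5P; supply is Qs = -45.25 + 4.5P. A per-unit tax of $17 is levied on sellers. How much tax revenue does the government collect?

Pre-tax equilibrium: P* = 93.5, Q* = 375.5.
Tax on sellers shifts supply to Qs = -45.25 + 4.5(P − 17) = -121.75 + 4.5P.
1076.75 - 7.5P = -121.75 + 4.5P gives buyer price Pb = 99.875; sellers receive Ps = 99.875 − 17 = 82.875.
New quantity: Q = 1076.75 − 7.5(99.875) = 327.6875.
Revenue = 17 × 327.6875 = 5570.6875.

Tax revenue = 5570.6875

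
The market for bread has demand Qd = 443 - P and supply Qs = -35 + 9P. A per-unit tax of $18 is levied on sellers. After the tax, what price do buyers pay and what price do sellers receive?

Buyers pay $64, sellers receive $46

Pre-tax equilibrium: P* = 47.8, Q* = 395.2.
Tax on sellers shifts supply to Qs = -35 + 9(P − 18) = -197 + 9P.
443 - P = -197 + 9P gives buyer price Pb = 64; sellers receive Ps = 64 − 18 = 46.
New quantity: Q = 443 − 1(64) = 379.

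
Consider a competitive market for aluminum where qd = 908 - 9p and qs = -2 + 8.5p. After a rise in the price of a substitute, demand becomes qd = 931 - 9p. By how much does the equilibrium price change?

Δp = 46/35

Original equilibrium: p* = 52, q* = 440.
New equilibrium: 931 - 9p = -2 + 8.5p, so 933 = 17.5p and p' = 1866/35; q' = 931 − 9(1866/35) = 15791/35.
Change in price: 1866/35 − 52 = 46/35.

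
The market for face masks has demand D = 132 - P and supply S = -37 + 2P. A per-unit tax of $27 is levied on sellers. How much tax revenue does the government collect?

Tax revenue = 1557

Pre-tax equilibrium: P* = 169/3, Q* = 227/3.
Tax on sellers shifts supply to S = -37 + 2(P − 27) = -91 + 2P.
132 - P = -91 + 2P gives buyer price Pb = 223/3; sellers receive Ps = 223/3 − 27 = 142/3.
New quantity: Q = 132 − 1(223/3) = 173/3.
Revenue = 27 × 173/3 = 1557.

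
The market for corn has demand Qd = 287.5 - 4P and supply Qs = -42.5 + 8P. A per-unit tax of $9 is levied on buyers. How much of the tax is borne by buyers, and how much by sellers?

Pre-tax equilibrium: P* = 27.5, Q* = 177.5.
Tax on buyers shifts demand to Qd = 287.5 − 4(P + 9) = 251.5 - 4P.
251.5 - 4P = -42.5 + 8P gives seller price Ps = 24.5; buyers pay Pb = 24.5 + 9 = 33.5.
New quantity: Q = 287.5 − 4(33.5) = 153.5.
Buyer burden = 33.5 − 27.5 = 6; seller burden = 27.5 − 24.5 = 3.

Buyers bear $6, sellers bear $3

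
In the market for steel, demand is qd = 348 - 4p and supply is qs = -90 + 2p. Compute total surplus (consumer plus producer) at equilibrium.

Total surplus = 1176

Equilibrium: 348 - 4p = -90 + 2p gives p* = 73, q* = 56.
Demand choke price: p = 87; supply starts at p = 45.
CS = ½(87 − 73)(56) = 392; PS = ½(73 − 45)(56) = 784.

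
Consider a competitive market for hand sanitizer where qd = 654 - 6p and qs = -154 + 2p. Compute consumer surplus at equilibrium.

Equilibrium: 654 - 6p = -154 + 2p gives p* = 101, q* = 48.
Demand choke price (qd = 0): p = 109.
CS = ½(109 − 101)(48) = 192.

Consumer surplus = 192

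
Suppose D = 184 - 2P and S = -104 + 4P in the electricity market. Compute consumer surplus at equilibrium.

Consumer surplus = 1936

Equilibrium: 184 - 2P = -104 + 4P gives P* = 48, Q* = 88.
Demand choke price (D = 0): P = 92.
CS = ½(92 − 48)(88) = 1936.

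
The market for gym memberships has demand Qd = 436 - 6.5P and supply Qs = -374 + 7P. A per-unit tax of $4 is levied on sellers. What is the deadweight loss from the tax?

Pre-tax equilibrium: P* = 60, Q* = 46.
Tax on sellers shifts supply to Qs = -374 + 7(P − 4) = -402 + 7P.
436 - 6.5P = -402 + 7P gives buyer price Pb = 1676/27; sellers receive Ps = 1676/27 − 4 = 1568/27.
New quantity: Q = 436 − 6.5(1676/27) = 878/27.
DWL = ½ × 4 × (46 − 878/27) = 728/27.

Deadweight loss = 728/27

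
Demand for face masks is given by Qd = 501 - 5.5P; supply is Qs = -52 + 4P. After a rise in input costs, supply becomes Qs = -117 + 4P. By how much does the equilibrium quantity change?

ΔQ = -715/19

Original equilibrium: P* = 1106/19, Q* = 3436/19.
New equilibrium: 501 - 5.5P = -117 + 4P, so 618 = 9.5P and P' = 1236/19; Q' = 501 − 5.5(1236/19) = 2721/19.
Change in quantity: 2721/19 − 3436/19 = -715/19.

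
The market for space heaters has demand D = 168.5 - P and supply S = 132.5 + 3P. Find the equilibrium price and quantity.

P* = 9, Q* = 159.5

Set D = S: 168.5 - P = 132.5 + 3P.
36 = 4P, so P* = 9.
Q* = 168.5 − 1(9) = 159.5.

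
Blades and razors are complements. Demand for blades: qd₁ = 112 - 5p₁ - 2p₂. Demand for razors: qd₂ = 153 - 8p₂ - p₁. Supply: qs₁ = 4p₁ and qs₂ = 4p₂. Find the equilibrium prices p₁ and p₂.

p₁ = 519/53, p₂ = 1265/106

Market 1: 112 - 5p₁ - 2p₂ = 4p₁ → 9p₁ + 2p₂ = 112.
Market 2: 12p₂ + p₁ = 153.
Eliminating p₂: 12×(1) − 2×(2) gives 106p₁ = 1038, so p₁ = 519/53.
Back-substitute into (2): p₂ = (153 − 1×519/53) / 12 = 1265/106.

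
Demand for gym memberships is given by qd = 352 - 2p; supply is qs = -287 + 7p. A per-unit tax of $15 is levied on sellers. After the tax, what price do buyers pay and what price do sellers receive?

Pre-tax equilibrium: p* = 71, q* = 210.
Tax on sellers shifts supply to qs = -287 + 7(p − 15) = -392 + 7p.
352 - 2p = -392 + 7p gives buyer price pb = 248/3; sellers receive ps = 248/3 − 15 = 203/3.
New quantity: q = 352 − 2(248/3) = 560/3.

Buyers pay 248/3, sellers receive 203/3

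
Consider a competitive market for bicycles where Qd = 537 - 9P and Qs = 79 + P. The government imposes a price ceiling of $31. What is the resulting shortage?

Shortage = 148

Equilibrium price would be P* = 45.8, so the ceiling at 31 binds.
At P = 31: Qd = 537 − 9(31) = 258, Qs = 79 + 1(31) = 110.
Shortage = 258 − 110 = 148.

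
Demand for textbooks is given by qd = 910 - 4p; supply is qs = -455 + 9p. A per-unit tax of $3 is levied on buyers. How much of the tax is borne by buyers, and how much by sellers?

Pre-tax equilibrium: p* = 105, q* = 490.
Tax on buyers shifts demand to qd = 910 − 4(p + 3) = 898 - 4p.
898 - 4p = -455 + 9p gives seller price ps = 1353/13; buyers pay pb = 1353/13 + 3 = 1392/13.
New quantity: q = 910 − 4(1392/13) = 6262/13.
Buyer burden = 1392/13 − 105 = 27/13; seller burden = 105 − 1353/13 = 12/13.

Buyers bear 27/13, sellers bear 12/13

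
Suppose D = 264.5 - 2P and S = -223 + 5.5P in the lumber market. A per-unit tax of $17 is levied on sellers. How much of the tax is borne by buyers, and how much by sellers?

Pre-tax equilibrium: P* = 65, Q* = 134.5.
Tax on sellers shifts supply to S = -223 + 5.5(P − 17) = -316.5 + 5.5P.
264.5 - 2P = -316.5 + 5.5P gives buyer price Pb = 1162/15; sellers receive Ps = 1162/15 − 17 = 907/15.
New quantity: Q = 264.5 − 2(1162/15) = 3287/30.
Buyer burden = 1162/15 − 65 = 187/15; seller burden = 65 − 907/15 = 68/15.

Buyers bear 187/15, sellers bear 68/15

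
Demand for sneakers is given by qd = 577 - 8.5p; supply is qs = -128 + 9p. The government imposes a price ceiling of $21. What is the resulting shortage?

Shortage = 337.5

Equilibrium price would be p* = 282/7, so the ceiling at 21 binds.
At p = 21: qd = 577 − 8.5(21) = 398.5, qs = -128 + 9(21) = 61.
Shortage = 398.5 − 61 = 337.5.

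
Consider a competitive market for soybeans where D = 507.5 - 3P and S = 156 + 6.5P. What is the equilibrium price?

Set D = S: 507.5 - 3P = 156 + 6.5P.
351.5 = 9.5P, so P* = 37.
Q* = 507.5 − 3(37) = 396.5.

P* = 37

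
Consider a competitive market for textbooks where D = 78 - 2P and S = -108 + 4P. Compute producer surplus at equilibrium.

Producer surplus = 32

Equilibrium: 78 - 2P = -108 + 4P gives P* = 31, Q* = 16.
Supply starts at P = 27 (where S = 0).
PS = ½(31 − 27)(16) = 32.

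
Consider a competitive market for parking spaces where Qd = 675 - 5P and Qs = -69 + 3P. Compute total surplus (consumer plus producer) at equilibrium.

Equilibrium: 675 - 5P = -69 + 3P gives P* = 93, Q* = 210.
Demand choke price: P = 135; supply starts at P = 23.
CS = ½(135 − 93)(210) = 4410; PS = ½(93 − 23)(210) = 7350.

Total surplus = 11760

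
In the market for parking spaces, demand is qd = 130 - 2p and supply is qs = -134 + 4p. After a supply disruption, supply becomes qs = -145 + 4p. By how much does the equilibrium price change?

Original equilibrium: p* = 44, q* = 42.
New equilibrium: 130 - 2p = -145 + 4p, so 275 = 6p and p' = 275/6; q' = 130 − 2(275/6) = 115/3.
Change in price: 275/6 − 44 = 11/6.

Δp = 11/6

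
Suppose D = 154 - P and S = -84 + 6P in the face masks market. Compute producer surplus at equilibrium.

Producer surplus = 1200

Equilibrium: 154 - P = -84 + 6P gives P* = 34, Q* = 120.
Supply starts at P = 14 (where S = 0).
PS = ½(34 − 14)(120) = 1200.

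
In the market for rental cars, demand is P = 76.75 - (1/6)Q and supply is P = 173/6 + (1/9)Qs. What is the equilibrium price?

P* = 48

Set the two price expressions equal: 76.75 - (1/6)Q = 173/6 + (1/9)Q.
575/12 = (5/18)Q, so Q* = 172.5.
P* = 76.75 − (1/6)(172.5) = 48.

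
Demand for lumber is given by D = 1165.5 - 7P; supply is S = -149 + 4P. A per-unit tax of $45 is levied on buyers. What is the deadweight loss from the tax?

Pre-tax equilibrium: P* = 119.5, Q* = 329.
Tax on buyers shifts demand to D = 1165.5 − 7(P + 45) = 850.5 - 7P.
850.5 - 7P = -149 + 4P gives seller price Ps = 1999/22; buyers pay Pb = 1999/22 + 45 = 2989/22.
New quantity: Q = 1165.5 − 7(2989/22) = 2359/11.
DWL = ½ × 45 × (329 − 2359/11) = 28350/11.

Deadweight loss = 28350/11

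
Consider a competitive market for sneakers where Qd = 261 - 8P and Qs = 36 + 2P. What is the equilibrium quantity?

Q* = 81

Set Qd = Qs: 261 - 8P = 36 + 2P.
225 = 10P, so P* = 22.5.
Q* = 261 − 8(22.5) = 81.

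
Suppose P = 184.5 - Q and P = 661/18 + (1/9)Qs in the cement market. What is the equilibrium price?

Set the two price expressions equal: 184.5 - Q = 661/18 + (1/9)Q.
1330/9 = (10/9)Q, so Q* = 133.
P* = 184.5 − (1)(133) = 51.5.

P* = 51.5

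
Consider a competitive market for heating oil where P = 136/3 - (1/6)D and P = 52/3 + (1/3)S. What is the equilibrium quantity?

Q* = 56

Set the two price expressions equal: 136/3 - (1/6)Q = 52/3 + (1/3)Q.
28 = 0.5Q, so Q* = 56.
P* = 136/3 − (1/6)(56) = 36.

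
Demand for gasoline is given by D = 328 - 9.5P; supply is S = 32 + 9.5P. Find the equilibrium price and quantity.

Set D = S: 328 - 9.5P = 32 + 9.5P.
296 = 19P, so P* = 296/19.
Q* = 328 − 9.5(296/19) = 180.

P* = 296/19, Q* = 180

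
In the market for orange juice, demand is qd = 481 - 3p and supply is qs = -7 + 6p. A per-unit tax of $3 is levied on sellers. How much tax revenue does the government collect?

Tax revenue = 937

Pre-tax equilibrium: p* = 488/9, q* = 955/3.
Tax on sellers shifts supply to qs = -7 + 6(p − 3) = -25 + 6p.
481 - 3p = -25 + 6p gives buyer price pb = 506/9; sellers receive ps = 506/9 − 3 = 479/9.
New quantity: q = 481 − 3(506/9) = 937/3.
Revenue = 3 × 937/3 = 937.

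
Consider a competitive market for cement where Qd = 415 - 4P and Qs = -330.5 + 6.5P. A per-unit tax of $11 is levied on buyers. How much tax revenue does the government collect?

Tax revenue = 23969/21

Pre-tax equilibrium: P* = 71, Q* = 131.
Tax on buyers shifts demand to Qd = 415 − 4(P + 11) = 371 - 4P.
371 - 4P = -330.5 + 6.5P gives seller price Ps = 1403/21; buyers pay Pb = 1403/21 + 11 = 1634/21.
New quantity: Q = 415 − 4(1634/21) = 2179/21.
Revenue = 11 × 2179/21 = 23969/21.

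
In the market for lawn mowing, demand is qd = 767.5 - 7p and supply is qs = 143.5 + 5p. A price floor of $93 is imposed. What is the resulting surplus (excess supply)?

Surplus = 492

Equilibrium price would be p* = 52, so the floor at 93 binds.
At p = 93: qd = 116.5, qs = 608.5.
Surplus = 608.5 − 116.5 = 492.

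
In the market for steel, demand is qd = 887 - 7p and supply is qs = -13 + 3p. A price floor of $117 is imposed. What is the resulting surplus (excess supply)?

Equilibrium price would be p* = 90, so the floor at 117 binds.
At p = 117: qd = 68, qs = 338.
Surplus = 338 − 68 = 270.

Surplus = 270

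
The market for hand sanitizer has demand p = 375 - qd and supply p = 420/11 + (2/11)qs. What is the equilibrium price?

p* = 90

Set the two price expressions equal: 375 - q = 420/11 + (2/11)q.
3705/11 = (13/11)q, so q* = 285.
p* = 375 − (1)(285) = 90.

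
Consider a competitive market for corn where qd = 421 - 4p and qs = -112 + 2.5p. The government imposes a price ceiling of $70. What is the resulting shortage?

Equilibrium price would be p* = 82, so the ceiling at 70 binds.
At p = 70: qd = 421 − 4(70) = 141, qs = -112 + 2.5(70) = 63.
Shortage = 141 − 63 = 78.

Shortage = 78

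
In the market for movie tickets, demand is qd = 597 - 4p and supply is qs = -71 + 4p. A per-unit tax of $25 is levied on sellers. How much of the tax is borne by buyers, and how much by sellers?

Buyers bear $12.5, sellers bear $12.5

Pre-tax equilibrium: p* = 83.5, q* = 263.
Tax on sellers shifts supply to qs = -71 + 4(p − 25) = -171 + 4p.
597 - 4p = -171 + 4p gives buyer price pb = 96; sellers receive ps = 96 − 25 = 71.
New quantity: q = 597 − 4(96) = 213.
Buyer burden = 96 − 83.5 = 12.5; seller burden = 83.5 − 71 = 12.5.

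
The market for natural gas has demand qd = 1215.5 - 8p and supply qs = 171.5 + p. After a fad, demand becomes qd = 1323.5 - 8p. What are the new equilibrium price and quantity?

p' = 128, q' = 299.5

Original equilibrium: p* = 116, q* = 287.5.
New equilibrium: 1323.5 - 8p = 171.5 + p, so 1152 = 9p and p' = 128; q' = 1323.5 − 8(128) = 299.5.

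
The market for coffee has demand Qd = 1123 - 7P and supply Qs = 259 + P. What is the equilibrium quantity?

Q* = 367

Set Qd = Qs: 1123 - 7P = 259 + P.
864 = 8P, so P* = 108.
Q* = 1123 − 7(108) = 367.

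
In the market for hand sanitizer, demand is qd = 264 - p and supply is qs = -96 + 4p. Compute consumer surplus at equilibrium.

Consumer surplus = 18432

Equilibrium: 264 - p = -96 + 4p gives p* = 72, q* = 192.
Demand choke price (qd = 0): p = 264.
CS = ½(264 − 72)(192) = 18432.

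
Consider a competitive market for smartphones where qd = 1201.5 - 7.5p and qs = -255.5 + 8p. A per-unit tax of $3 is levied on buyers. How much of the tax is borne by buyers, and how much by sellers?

Pre-tax equilibrium: p* = 94, q* = 496.5.
Tax on buyers shifts demand to qd = 1201.5 − 7.5(p + 3) = 1179 - 7.5p.
1179 - 7.5p = -255.5 + 8p gives seller price ps = 2869/31; buyers pay pb = 2869/31 + 3 = 2962/31.
New quantity: q = 1201.5 − 7.5(2962/31) = 30063/62.
Buyer burden = 2962/31 − 94 = 48/31; seller burden = 94 − 2869/31 = 45/31.

Buyers bear 48/31, sellers bear 45/31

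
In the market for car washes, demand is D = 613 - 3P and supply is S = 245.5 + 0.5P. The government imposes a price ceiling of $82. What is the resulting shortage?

Equilibrium price would be P* = 105, so the ceiling at 82 binds.
At P = 82: D = 613 − 3(82) = 367, S = 245.5 + 0.5(82) = 286.5.
Shortage = 367 − 286.5 = 80.5.

Shortage = 80.5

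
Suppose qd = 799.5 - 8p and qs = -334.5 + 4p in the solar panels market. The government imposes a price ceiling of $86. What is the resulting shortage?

Equilibrium price would be p* = 94.5, so the ceiling at 86 binds.
At p = 86: qd = 799.5 − 8(86) = 111.5, qs = -334.5 + 4(86) = 9.5.
Shortage = 111.5 − 9.5 = 102.

Shortage = 102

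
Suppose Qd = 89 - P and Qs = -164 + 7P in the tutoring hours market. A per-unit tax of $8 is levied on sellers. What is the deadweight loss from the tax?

Deadweight loss = 28

Pre-tax equilibrium: P* = 31.625, Q* = 57.375.
Tax on sellers shifts supply to Qs = -164 + 7(P − 8) = -220 + 7P.
89 - P = -220 + 7P gives buyer price Pb = 38.625; sellers receive Ps = 38.625 − 8 = 30.625.
New quantity: Q = 89 − 1(38.625) = 50.375.
DWL = ½ × 8 × (57.375 − 50.375) = 28.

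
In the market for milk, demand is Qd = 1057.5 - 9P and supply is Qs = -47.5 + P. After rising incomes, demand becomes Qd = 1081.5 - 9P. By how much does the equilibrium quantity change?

ΔQ = 2.4

Original equilibrium: P* = 110.5, Q* = 63.
New equilibrium: 1081.5 - 9P = -47.5 + P, so 1129 = 10P and P' = 112.9; Q' = 1081.5 − 9(112.9) = 65.4.
Change in quantity: 65.4 − 63 = 2.4.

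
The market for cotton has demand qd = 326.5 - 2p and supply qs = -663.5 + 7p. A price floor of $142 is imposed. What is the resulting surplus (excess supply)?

Equilibrium price would be p* = 110, so the floor at 142 binds.
At p = 142: qd = 42.5, qs = 330.5.
Surplus = 330.5 − 42.5 = 288.

Surplus = 288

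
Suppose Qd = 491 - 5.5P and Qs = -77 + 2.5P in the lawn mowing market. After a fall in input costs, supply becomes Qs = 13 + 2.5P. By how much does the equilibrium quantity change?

ΔQ = 61.875

Original equilibrium: P* = 71, Q* = 100.5.
New equilibrium: 491 - 5.5P = 13 + 2.5P, so 478 = 8P and P' = 59.75; Q' = 491 − 5.5(59.75) = 162.375.
Change in quantity: 162.375 − 100.5 = 61.875.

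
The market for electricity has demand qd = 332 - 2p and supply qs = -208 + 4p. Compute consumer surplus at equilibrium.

Equilibrium: 332 - 2p = -208 + 4p gives p* = 90, q* = 152.
Demand choke price (qd = 0): p = 166.
CS = ½(166 − 90)(152) = 5776.

Consumer surplus = 5776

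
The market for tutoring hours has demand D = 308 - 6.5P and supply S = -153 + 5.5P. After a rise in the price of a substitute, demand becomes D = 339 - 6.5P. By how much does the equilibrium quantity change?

ΔQ = 341/24

Original equilibrium: P* = 461/12, Q* = 1399/24.
New equilibrium: 339 - 6.5P = -153 + 5.5P, so 492 = 12P and P' = 41; Q' = 339 − 6.5(41) = 72.5.
Change in quantity: 72.5 − 1399/24 = 341/24.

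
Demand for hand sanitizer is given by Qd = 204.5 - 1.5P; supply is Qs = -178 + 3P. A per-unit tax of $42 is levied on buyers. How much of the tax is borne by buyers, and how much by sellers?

Pre-tax equilibrium: P* = 85, Q* = 77.
Tax on buyers shifts demand to Qd = 204.5 − 1.5(P + 42) = 141.5 - 1.5P.
141.5 - 1.5P = -178 + 3P gives seller price Ps = 71; buyers pay Pb = 71 + 42 = 113.
New quantity: Q = 204.5 − 1.5(113) = 35.
Buyer burden = 113 − 85 = 28; seller burden = 85 − 71 = 14.

Buyers bear $28, sellers bear $14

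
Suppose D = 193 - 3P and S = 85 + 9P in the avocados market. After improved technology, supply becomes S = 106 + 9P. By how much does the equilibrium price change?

ΔP = -1.75

Original equilibrium: P* = 9, Q* = 166.
New equilibrium: 193 - 3P = 106 + 9P, so 87 = 12P and P' = 7.25; Q' = 193 − 3(7.25) = 171.25.
Change in price: 7.25 − 9 = -1.75.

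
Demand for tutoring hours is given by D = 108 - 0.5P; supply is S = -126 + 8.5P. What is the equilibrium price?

P* = 26

Set D = S: 108 - 0.5P = -126 + 8.5P.
234 = 9P, so P* = 26.
Q* = 108 − 0.5(26) = 95.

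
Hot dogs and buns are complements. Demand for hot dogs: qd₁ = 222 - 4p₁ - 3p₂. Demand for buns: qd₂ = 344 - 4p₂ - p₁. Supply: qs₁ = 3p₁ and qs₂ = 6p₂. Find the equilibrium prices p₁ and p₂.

Market 1: 222 - 4p₁ - 3p₂ = 3p₁ → 7p₁ + 3p₂ = 222.
Market 2: 10p₂ + p₁ = 344.
Eliminating p₂: 10×(1) − 3×(2) gives 67p₁ = 1188, so p₁ = 1188/67.
Back-substitute into (2): p₂ = (344 − 1×1188/67) / 10 = 2186/67.

p₁ = 1188/67, p₂ = 2186/67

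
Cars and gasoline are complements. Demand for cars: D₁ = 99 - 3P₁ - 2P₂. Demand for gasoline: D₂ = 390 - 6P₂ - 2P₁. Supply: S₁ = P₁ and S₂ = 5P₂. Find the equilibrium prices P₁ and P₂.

P₁ = 7.725, P₂ = 34.05

Market 1: 99 - 3P₁ - 2P₂ = P₁ → 4P₁ + 2P₂ = 99.
Market 2: 11P₂ + 2P₁ = 390.
Eliminating P₂: 11×(1) − 2×(2) gives 40P₁ = 309, so P₁ = 7.725.
Back-substitute into (2): P₂ = (390 − 2×7.725) / 11 = 34.05.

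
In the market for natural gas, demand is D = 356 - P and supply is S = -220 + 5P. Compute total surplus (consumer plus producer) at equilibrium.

Total surplus = 40560

Equilibrium: 356 - P = -220 + 5P gives P* = 96, Q* = 260.
Demand choke price: P = 356; supply starts at P = 44.
CS = ½(356 − 96)(260) = 33800; PS = ½(96 − 44)(260) = 6760.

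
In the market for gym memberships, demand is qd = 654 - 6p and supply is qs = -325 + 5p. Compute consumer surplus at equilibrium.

Consumer surplus = 1200

Equilibrium: 654 - 6p = -325 + 5p gives p* = 89, q* = 120.
Demand choke price (qd = 0): p = 109.
CS = ½(109 − 89)(120) = 1200.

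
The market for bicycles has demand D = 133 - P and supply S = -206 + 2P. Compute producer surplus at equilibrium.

Producer surplus = 100

Equilibrium: 133 - P = -206 + 2P gives P* = 113, Q* = 20.
Supply starts at P = 103 (where S = 0).
PS = ½(113 − 103)(20) = 100.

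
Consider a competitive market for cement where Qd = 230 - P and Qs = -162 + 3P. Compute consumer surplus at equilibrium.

Consumer surplus = 8712

Equilibrium: 230 - P = -162 + 3P gives P* = 98, Q* = 132.
Demand choke price (Qd = 0): P = 230.
CS = ½(230 − 98)(132) = 8712.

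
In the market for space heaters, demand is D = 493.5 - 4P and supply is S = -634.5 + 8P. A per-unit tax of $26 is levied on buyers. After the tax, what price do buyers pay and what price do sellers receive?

Buyers pay 334/3, sellers receive 256/3

Pre-tax equilibrium: P* = 94, Q* = 117.5.
Tax on buyers shifts demand to D = 493.5 − 4(P + 26) = 389.5 - 4P.
389.5 - 4P = -634.5 + 8P gives seller price Ps = 256/3; buyers pay Pb = 256/3 + 26 = 334/3.
New quantity: Q = 493.5 − 4(334/3) = 289/6.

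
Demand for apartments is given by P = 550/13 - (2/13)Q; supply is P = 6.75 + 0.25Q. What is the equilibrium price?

P* = 604/21

Set the two price expressions equal: 550/13 - (2/13)Q = 6.75 + 0.25Q.
1849/52 = (21/52)Q, so Q* = 1849/21.
P* = 550/13 − (2/13)(1849/21) = 604/21.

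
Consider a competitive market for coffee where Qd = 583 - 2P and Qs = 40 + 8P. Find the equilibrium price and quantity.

Set Qd = Qs: 583 - 2P = 40 + 8P.
543 = 10P, so P* = 54.3.
Q* = 583 − 2(54.3) = 474.4.

P* = 54.3, Q* = 474.4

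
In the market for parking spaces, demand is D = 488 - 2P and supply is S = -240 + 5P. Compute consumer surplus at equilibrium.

Equilibrium: 488 - 2P = -240 + 5P gives P* = 104, Q* = 280.
Demand choke price (D = 0): P = 244.
CS = ½(244 − 104)(280) = 19600.

Consumer surplus = 19600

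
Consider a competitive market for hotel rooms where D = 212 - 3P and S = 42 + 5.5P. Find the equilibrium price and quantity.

Set D = S: 212 - 3P = 42 + 5.5P.
170 = 8.5P, so P* = 20.
Q* = 212 − 3(20) = 152.

P* = 20, Q* = 152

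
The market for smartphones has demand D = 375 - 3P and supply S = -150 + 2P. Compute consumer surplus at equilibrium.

Consumer surplus = 600

Equilibrium: 375 - 3P = -150 + 2P gives P* = 105, Q* = 60.
Demand choke price (D = 0): P = 125.
CS = ½(125 − 105)(60) = 600.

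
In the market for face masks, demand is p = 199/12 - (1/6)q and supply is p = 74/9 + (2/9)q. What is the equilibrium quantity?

Set the two price expressions equal: 199/12 - (1/6)q = 74/9 + (2/9)q.
301/36 = (7/18)q, so q* = 21.5.
p* = 199/12 − (1/6)(21.5) = 13.

q* = 21.5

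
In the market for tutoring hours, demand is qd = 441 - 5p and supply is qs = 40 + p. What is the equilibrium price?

Set qd = qs: 441 - 5p = 40 + p.
401 = 6p, so p* = 401/6.
q* = 441 − 5(401/6) = 641/6.

p* = 401/6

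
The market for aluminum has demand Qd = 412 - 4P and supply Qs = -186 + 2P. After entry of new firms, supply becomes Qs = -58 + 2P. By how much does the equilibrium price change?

Original equilibrium: P* = 299/3, Q* = 40/3.
New equilibrium: 412 - 4P = -58 + 2P, so 470 = 6P and P' = 235/3; Q' = 412 − 4(235/3) = 296/3.
Change in price: 235/3 − 299/3 = -64/3.

ΔP = -64/3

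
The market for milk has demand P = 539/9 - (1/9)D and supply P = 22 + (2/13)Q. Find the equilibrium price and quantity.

Set the two price expressions equal: 539/9 - (1/9)Q = 22 + (2/13)Q.
341/9 = (31/117)Q, so Q* = 143.
P* = 539/9 − (1/9)(143) = 44.

P* = 44, Q* = 143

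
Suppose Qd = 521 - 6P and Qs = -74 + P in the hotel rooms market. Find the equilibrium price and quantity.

Set Qd = Qs: 521 - 6P = -74 + P.
595 = 7P, so P* = 85.
Q* = 521 − 6(85) = 11.

P* = 85, Q* = 11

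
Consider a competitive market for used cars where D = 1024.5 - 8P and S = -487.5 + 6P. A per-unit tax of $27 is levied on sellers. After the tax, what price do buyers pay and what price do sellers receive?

Buyers pay 837/7, sellers receive 648/7

Pre-tax equilibrium: P* = 108, Q* = 160.5.
Tax on sellers shifts supply to S = -487.5 + 6(P − 27) = -649.5 + 6P.
1024.5 - 8P = -649.5 + 6P gives buyer price Pb = 837/7; sellers receive Ps = 837/7 − 27 = 648/7.
New quantity: Q = 1024.5 − 8(837/7) = 951/14.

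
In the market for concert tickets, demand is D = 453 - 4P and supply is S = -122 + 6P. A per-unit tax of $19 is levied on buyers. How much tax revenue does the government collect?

Pre-tax equilibrium: P* = 57.5, Q* = 223.
Tax on buyers shifts demand to D = 453 − 4(P + 19) = 377 - 4P.
377 - 4P = -122 + 6P gives seller price Ps = 49.9; buyers pay Pb = 49.9 + 19 = 68.9.
New quantity: Q = 453 − 4(68.9) = 177.4.
Revenue = 19 × 177.4 = 3370.6.

Tax revenue = 3370.6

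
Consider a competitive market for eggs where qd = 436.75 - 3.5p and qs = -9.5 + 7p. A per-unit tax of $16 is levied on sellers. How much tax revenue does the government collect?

Pre-tax equilibrium: p* = 42.5, q* = 288.
Tax on sellers shifts supply to qs = -9.5 + 7(p − 16) = -121.5 + 7p.
436.75 - 3.5p = -121.5 + 7p gives buyer price pb = 319/6; sellers receive ps = 319/6 − 16 = 223/6.
New quantity: q = 436.75 − 3.5(319/6) = 752/3.
Revenue = 16 × 752/3 = 12032/3.

Tax revenue = 12032/3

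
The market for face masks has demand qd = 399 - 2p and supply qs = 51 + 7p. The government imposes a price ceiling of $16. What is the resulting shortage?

Equilibrium price would be p* = 116/3, so the ceiling at 16 binds.
At p = 16: qd = 399 − 2(16) = 367, qs = 51 + 7(16) = 163.
Shortage = 367 − 163 = 204.

Shortage = 204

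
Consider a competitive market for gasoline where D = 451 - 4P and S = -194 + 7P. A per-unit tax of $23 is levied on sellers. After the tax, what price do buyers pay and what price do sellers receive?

Pre-tax equilibrium: P* = 645/11, Q* = 2381/11.
Tax on sellers shifts supply to S = -194 + 7(P − 23) = -355 + 7P.
451 - 4P = -355 + 7P gives buyer price Pb = 806/11; sellers receive Ps = 806/11 − 23 = 553/11.
New quantity: Q = 451 − 4(806/11) = 1737/11.

Buyers pay 806/11, sellers receive 553/11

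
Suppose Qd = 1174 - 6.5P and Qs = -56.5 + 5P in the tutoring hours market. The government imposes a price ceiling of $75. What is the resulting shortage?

Equilibrium price would be P* = 107, so the ceiling at 75 binds.
At P = 75: Qd = 1174 − 6.5(75) = 686.5, Qs = -56.5 + 5(75) = 318.5.
Shortage = 686.5 − 318.5 = 368.

Shortage = 368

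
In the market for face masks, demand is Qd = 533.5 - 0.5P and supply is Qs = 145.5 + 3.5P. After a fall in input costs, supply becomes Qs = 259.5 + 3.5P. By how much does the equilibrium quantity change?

ΔQ = 14.25

Original equilibrium: P* = 97, Q* = 485.
New equilibrium: 533.5 - 0.5P = 259.5 + 3.5P, so 274 = 4P and P' = 68.5; Q' = 533.5 − 0.5(68.5) = 499.25.
Change in quantity: 499.25 − 485 = 14.25.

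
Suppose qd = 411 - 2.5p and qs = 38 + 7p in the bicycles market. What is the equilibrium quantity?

Set qd = qs: 411 - 2.5p = 38 + 7p.
373 = 9.5p, so p* = 746/19.
q* = 411 − 2.5(746/19) = 5944/19.

q* = 5944/19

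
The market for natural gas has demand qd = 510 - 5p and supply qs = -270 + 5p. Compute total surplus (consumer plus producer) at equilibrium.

Total surplus = 2880

Equilibrium: 510 - 5p = -270 + 5p gives p* = 78, q* = 120.
Demand choke price: p = 102; supply starts at p = 54.
CS = ½(102 − 78)(120) = 1440; PS = ½(78 − 54)(120) = 1440.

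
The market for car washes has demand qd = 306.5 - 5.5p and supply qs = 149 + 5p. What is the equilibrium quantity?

q* = 224

Set qd = qs: 306.5 - 5.5p = 149 + 5p.
157.5 = 10.5p, so p* = 15.
q* = 306.5 − 5.5(15) = 224.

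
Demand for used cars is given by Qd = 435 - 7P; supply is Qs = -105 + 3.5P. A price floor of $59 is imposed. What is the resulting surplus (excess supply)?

Surplus = 79.5

Equilibrium price would be P* = 360/7, so the floor at 59 binds.
At P = 59: Qd = 22, Qs = 101.5.
Surplus = 101.5 − 22 = 79.5.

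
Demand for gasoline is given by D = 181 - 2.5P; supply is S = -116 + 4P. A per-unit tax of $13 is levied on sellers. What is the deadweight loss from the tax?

Pre-tax equilibrium: P* = 594/13, Q* = 868/13.
Tax on sellers shifts supply to S = -116 + 4(P − 13) = -168 + 4P.
181 - 2.5P = -168 + 4P gives buyer price Pb = 698/13; sellers receive Ps = 698/13 − 13 = 529/13.
New quantity: Q = 181 − 2.5(698/13) = 608/13.
DWL = ½ × 13 × (868/13 − 608/13) = 130.

Deadweight loss = 130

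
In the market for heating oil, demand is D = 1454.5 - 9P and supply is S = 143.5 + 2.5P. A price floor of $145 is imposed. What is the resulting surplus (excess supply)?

Equilibrium price would be P* = 114, so the floor at 145 binds.
At P = 145: D = 149.5, S = 506.
Surplus = 506 − 149.5 = 356.5.

Surplus = 356.5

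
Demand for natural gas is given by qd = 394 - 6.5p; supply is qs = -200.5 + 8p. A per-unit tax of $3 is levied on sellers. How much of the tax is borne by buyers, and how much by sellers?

Pre-tax equilibrium: p* = 41, q* = 127.5.
Tax on sellers shifts supply to qs = -200.5 + 8(p − 3) = -224.5 + 8p.
394 - 6.5p = -224.5 + 8p gives buyer price pb = 1237/29; sellers receive ps = 1237/29 − 3 = 1150/29.
New quantity: q = 394 − 6.5(1237/29) = 6771/58.
Buyer burden = 1237/29 − 41 = 48/29; seller burden = 41 − 1150/29 = 39/29.

Buyers bear 48/29, sellers bear 39/29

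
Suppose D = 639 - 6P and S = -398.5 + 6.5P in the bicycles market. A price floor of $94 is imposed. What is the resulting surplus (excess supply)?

Surplus = 137.5

Equilibrium price would be P* = 83, so the floor at 94 binds.
At P = 94: D = 75, S = 212.5.
Surplus = 212.5 − 75 = 137.5.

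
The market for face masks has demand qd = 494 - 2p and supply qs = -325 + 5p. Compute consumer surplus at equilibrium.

Consumer surplus = 16900

Equilibrium: 494 - 2p = -325 + 5p gives p* = 117, q* = 260.
Demand choke price (qd = 0): p = 247.
CS = ½(247 − 117)(260) = 16900.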